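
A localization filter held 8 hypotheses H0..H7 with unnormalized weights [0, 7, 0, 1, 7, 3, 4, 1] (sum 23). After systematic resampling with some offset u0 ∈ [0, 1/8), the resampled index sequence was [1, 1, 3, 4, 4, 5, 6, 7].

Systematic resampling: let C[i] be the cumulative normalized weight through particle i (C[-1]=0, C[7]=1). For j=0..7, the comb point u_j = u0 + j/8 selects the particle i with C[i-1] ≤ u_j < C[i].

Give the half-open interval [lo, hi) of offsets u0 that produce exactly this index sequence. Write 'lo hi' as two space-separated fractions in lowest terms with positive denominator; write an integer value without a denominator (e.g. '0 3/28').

C = [0, 7/23, 7/23, 8/23, 15/23, 18/23, 22/23, 1]
j=0 picked index 1: u0 ∈ [0, 7/23)
j=1 picked index 1: u0 ∈ [-1/8, 33/184)
j=2 picked index 3: u0 ∈ [5/92, 9/92)
j=3 picked index 4: u0 ∈ [-5/184, 51/184)
j=4 picked index 4: u0 ∈ [-7/46, 7/46)
j=5 picked index 5: u0 ∈ [5/184, 29/184)
j=6 picked index 6: u0 ∈ [3/92, 19/92)
j=7 picked index 7: u0 ∈ [15/184, 1/8)
intersection: [15/184, 9/92)

15/184 9/92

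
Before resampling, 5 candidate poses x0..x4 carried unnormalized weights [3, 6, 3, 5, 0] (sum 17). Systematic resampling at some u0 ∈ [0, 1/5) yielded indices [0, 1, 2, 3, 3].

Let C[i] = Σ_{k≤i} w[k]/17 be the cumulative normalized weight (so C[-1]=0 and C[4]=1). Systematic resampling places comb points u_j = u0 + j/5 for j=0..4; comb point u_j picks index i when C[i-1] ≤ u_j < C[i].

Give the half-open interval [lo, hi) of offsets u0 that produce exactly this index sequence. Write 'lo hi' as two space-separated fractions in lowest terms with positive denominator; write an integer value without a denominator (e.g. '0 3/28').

C = [3/17, 9/17, 12/17, 1, 1]
j=0 picked index 0: u0 ∈ [0, 3/17)
j=1 picked index 1: u0 ∈ [-2/85, 28/85)
j=2 picked index 2: u0 ∈ [11/85, 26/85)
j=3 picked index 3: u0 ∈ [9/85, 2/5)
j=4 picked index 3: u0 ∈ [-8/85, 1/5)
intersection: [11/85, 3/17)

11/85 3/17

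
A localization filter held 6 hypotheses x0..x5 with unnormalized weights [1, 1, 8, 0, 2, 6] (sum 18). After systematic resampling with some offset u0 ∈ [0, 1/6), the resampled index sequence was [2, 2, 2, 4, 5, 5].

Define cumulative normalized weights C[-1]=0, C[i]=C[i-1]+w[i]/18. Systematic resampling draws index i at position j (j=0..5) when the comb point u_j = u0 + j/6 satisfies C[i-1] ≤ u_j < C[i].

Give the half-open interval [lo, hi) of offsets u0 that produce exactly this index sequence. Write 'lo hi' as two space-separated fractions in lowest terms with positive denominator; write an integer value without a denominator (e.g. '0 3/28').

C = [1/18, 1/9, 5/9, 5/9, 2/3, 1]
j=0 picked index 2: u0 ∈ [1/9, 5/9)
j=1 picked index 2: u0 ∈ [-1/18, 7/18)
j=2 picked index 2: u0 ∈ [-2/9, 2/9)
j=3 picked index 4: u0 ∈ [1/18, 1/6)
j=4 picked index 5: u0 ∈ [0, 1/3)
j=5 picked index 5: u0 ∈ [-1/6, 1/6)
intersection: [1/9, 1/6)

1/9 1/6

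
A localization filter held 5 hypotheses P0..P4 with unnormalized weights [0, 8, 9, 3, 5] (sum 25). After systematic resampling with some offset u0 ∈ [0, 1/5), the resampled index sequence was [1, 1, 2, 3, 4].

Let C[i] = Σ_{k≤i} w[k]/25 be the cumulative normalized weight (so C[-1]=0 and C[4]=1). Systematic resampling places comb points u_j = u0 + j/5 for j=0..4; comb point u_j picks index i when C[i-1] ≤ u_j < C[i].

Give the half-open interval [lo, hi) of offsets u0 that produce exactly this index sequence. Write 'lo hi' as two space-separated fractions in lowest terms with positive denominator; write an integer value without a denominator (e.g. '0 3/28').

2/25 3/25

C = [0, 8/25, 17/25, 4/5, 1]
j=0 picked index 1: u0 ∈ [0, 8/25)
j=1 picked index 1: u0 ∈ [-1/5, 3/25)
j=2 picked index 2: u0 ∈ [-2/25, 7/25)
j=3 picked index 3: u0 ∈ [2/25, 1/5)
j=4 picked index 4: u0 ∈ [0, 1/5)
intersection: [2/25, 3/25)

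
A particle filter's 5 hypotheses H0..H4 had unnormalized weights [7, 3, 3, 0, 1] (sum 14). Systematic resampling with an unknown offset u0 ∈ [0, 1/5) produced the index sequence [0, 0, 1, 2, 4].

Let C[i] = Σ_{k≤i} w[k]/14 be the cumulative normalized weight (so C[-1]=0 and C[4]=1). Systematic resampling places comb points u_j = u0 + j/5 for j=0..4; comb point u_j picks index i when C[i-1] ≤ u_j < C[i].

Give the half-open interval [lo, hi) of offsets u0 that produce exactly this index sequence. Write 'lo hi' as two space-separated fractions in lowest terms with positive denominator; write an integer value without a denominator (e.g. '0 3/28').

9/70 1/5

C = [1/2, 5/7, 13/14, 13/14, 1]
j=0 picked index 0: u0 ∈ [0, 1/2)
j=1 picked index 0: u0 ∈ [-1/5, 3/10)
j=2 picked index 1: u0 ∈ [1/10, 11/35)
j=3 picked index 2: u0 ∈ [4/35, 23/70)
j=4 picked index 4: u0 ∈ [9/70, 1/5)
intersection: [9/70, 1/5)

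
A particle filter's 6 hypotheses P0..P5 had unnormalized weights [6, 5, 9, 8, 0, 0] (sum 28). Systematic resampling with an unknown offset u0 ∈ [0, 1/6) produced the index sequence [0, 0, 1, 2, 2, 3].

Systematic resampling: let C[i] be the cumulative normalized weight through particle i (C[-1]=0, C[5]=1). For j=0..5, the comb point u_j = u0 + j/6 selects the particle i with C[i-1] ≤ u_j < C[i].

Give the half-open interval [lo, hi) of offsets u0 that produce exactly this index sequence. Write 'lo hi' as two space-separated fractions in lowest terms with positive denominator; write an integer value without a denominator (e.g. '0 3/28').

0 1/21

C = [3/14, 11/28, 5/7, 1, 1, 1]
j=0 picked index 0: u0 ∈ [0, 3/14)
j=1 picked index 0: u0 ∈ [-1/6, 1/21)
j=2 picked index 1: u0 ∈ [-5/42, 5/84)
j=3 picked index 2: u0 ∈ [-3/28, 3/14)
j=4 picked index 2: u0 ∈ [-23/84, 1/21)
j=5 picked index 3: u0 ∈ [-5/42, 1/6)
intersection: [0, 1/21)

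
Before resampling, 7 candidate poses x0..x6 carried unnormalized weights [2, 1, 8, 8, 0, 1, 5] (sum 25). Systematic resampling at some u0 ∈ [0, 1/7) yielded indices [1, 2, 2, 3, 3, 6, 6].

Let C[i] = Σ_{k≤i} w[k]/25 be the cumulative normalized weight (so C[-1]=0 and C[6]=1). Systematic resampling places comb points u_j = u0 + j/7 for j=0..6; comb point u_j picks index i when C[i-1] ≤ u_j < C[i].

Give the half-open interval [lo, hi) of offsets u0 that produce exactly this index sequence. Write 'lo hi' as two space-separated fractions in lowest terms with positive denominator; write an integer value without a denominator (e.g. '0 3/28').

C = [2/25, 3/25, 11/25, 19/25, 19/25, 4/5, 1]
j=0 picked index 1: u0 ∈ [2/25, 3/25)
j=1 picked index 2: u0 ∈ [-4/175, 52/175)
j=2 picked index 2: u0 ∈ [-29/175, 27/175)
j=3 picked index 3: u0 ∈ [2/175, 58/175)
j=4 picked index 3: u0 ∈ [-23/175, 33/175)
j=5 picked index 6: u0 ∈ [3/35, 2/7)
j=6 picked index 6: u0 ∈ [-2/35, 1/7)
intersection: [3/35, 3/25)

3/35 3/25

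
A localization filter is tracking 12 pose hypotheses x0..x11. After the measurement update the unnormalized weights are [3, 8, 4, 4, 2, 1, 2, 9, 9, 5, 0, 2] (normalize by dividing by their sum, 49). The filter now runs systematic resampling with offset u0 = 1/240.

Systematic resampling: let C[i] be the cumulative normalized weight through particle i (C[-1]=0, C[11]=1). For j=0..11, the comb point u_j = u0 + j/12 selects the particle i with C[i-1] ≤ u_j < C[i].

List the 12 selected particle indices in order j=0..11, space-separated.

0 1 1 2 3 4 7 7 7 8 8 9

C = [3/49, 11/49, 15/49, 19/49, 3/7, 22/49, 24/49, 33/49, 6/7, 47/49, 47/49, 1]
j=0: u_0=1/240 ∈ [0, 3/49) → index 0
j=1: u_1=7/80 ∈ [3/49, 11/49) → index 1
j=2: u_2=41/240 ∈ [3/49, 11/49) → index 1
j=3: u_3=61/240 ∈ [11/49, 15/49) → index 2
j=4: u_4=27/80 ∈ [15/49, 19/49) → index 3
j=5: u_5=101/240 ∈ [19/49, 3/7) → index 4
j=6: u_6=121/240 ∈ [24/49, 33/49) → index 7
j=7: u_7=47/80 ∈ [24/49, 33/49) → index 7
j=8: u_8=161/240 ∈ [24/49, 33/49) → index 7
j=9: u_9=181/240 ∈ [33/49, 6/7) → index 8
j=10: u_10=67/80 ∈ [33/49, 6/7) → index 8
j=11: u_11=221/240 ∈ [6/7, 47/49) → index 9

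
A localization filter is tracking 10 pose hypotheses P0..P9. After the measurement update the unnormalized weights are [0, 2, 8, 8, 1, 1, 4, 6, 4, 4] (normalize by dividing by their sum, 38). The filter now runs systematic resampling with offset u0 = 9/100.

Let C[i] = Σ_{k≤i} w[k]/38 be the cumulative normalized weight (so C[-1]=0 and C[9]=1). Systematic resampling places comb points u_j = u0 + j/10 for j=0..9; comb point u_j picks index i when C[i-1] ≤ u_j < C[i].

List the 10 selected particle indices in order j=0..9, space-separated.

C = [0, 1/19, 5/19, 9/19, 1/2, 10/19, 12/19, 15/19, 17/19, 1]
j=0: u_0=9/100 ∈ [1/19, 5/19) → index 2
j=1: u_1=19/100 ∈ [1/19, 5/19) → index 2
j=2: u_2=29/100 ∈ [5/19, 9/19) → index 3
j=3: u_3=39/100 ∈ [5/19, 9/19) → index 3
j=4: u_4=49/100 ∈ [9/19, 1/2) → index 4
j=5: u_5=59/100 ∈ [10/19, 12/19) → index 6
j=6: u_6=69/100 ∈ [12/19, 15/19) → index 7
j=7: u_7=79/100 ∈ [15/19, 17/19) → index 8
j=8: u_8=89/100 ∈ [15/19, 17/19) → index 8
j=9: u_9=99/100 ∈ [17/19, 1) → index 9

2 2 3 3 4 6 7 8 8 9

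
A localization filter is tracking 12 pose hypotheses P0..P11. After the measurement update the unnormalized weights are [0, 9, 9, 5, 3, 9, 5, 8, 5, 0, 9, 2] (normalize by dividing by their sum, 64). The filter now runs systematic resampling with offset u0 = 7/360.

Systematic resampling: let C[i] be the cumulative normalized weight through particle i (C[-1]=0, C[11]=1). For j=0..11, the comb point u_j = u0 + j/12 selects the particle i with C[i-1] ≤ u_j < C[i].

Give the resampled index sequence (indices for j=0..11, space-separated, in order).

C = [0, 9/64, 9/32, 23/64, 13/32, 35/64, 5/8, 3/4, 53/64, 53/64, 31/32, 1]
j=0: u_0=7/360 ∈ [0, 9/64) → index 1
j=1: u_1=37/360 ∈ [0, 9/64) → index 1
j=2: u_2=67/360 ∈ [9/64, 9/32) → index 2
j=3: u_3=97/360 ∈ [9/64, 9/32) → index 2
j=4: u_4=127/360 ∈ [9/32, 23/64) → index 3
j=5: u_5=157/360 ∈ [13/32, 35/64) → index 5
j=6: u_6=187/360 ∈ [13/32, 35/64) → index 5
j=7: u_7=217/360 ∈ [35/64, 5/8) → index 6
j=8: u_8=247/360 ∈ [5/8, 3/4) → index 7
j=9: u_9=277/360 ∈ [3/4, 53/64) → index 8
j=10: u_10=307/360 ∈ [53/64, 31/32) → index 10
j=11: u_11=337/360 ∈ [53/64, 31/32) → index 10

1 1 2 2 3 5 5 6 7 8 10 10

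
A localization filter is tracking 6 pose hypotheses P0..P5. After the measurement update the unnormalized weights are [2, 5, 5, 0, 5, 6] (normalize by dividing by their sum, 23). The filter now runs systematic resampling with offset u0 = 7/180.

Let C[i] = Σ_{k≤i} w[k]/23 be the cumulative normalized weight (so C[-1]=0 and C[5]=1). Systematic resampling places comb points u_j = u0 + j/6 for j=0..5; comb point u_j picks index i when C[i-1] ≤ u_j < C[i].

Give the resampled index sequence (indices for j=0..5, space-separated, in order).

C = [2/23, 7/23, 12/23, 12/23, 17/23, 1]
j=0: u_0=7/180 ∈ [0, 2/23) → index 0
j=1: u_1=37/180 ∈ [2/23, 7/23) → index 1
j=2: u_2=67/180 ∈ [7/23, 12/23) → index 2
j=3: u_3=97/180 ∈ [12/23, 17/23) → index 4
j=4: u_4=127/180 ∈ [12/23, 17/23) → index 4
j=5: u_5=157/180 ∈ [17/23, 1) → index 5

0 1 2 4 4 5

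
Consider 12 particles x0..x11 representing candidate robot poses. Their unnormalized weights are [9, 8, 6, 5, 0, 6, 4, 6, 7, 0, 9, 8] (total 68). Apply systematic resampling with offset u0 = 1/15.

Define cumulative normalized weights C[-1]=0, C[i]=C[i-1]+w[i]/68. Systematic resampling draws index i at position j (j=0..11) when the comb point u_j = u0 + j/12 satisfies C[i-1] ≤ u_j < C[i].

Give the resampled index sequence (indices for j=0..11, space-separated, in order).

C = [9/68, 1/4, 23/68, 7/17, 7/17, 1/2, 19/34, 11/17, 3/4, 3/4, 15/17, 1]
j=0: u_0=1/15 ∈ [0, 9/68) → index 0
j=1: u_1=3/20 ∈ [9/68, 1/4) → index 1
j=2: u_2=7/30 ∈ [9/68, 1/4) → index 1
j=3: u_3=19/60 ∈ [1/4, 23/68) → index 2
j=4: u_4=2/5 ∈ [23/68, 7/17) → index 3
j=5: u_5=29/60 ∈ [7/17, 1/2) → index 5
j=6: u_6=17/30 ∈ [19/34, 11/17) → index 7
j=7: u_7=13/20 ∈ [11/17, 3/4) → index 8
j=8: u_8=11/15 ∈ [11/17, 3/4) → index 8
j=9: u_9=49/60 ∈ [3/4, 15/17) → index 10
j=10: u_10=9/10 ∈ [15/17, 1) → index 11
j=11: u_11=59/60 ∈ [15/17, 1) → index 11

0 1 1 2 3 5 7 8 8 10 11 11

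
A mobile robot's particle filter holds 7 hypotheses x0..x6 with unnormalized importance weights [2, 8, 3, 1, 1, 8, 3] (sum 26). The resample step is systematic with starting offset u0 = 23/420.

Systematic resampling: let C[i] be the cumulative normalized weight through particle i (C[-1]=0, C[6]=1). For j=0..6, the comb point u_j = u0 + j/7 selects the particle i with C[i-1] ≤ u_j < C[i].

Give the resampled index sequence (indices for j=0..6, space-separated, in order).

C = [1/13, 5/13, 1/2, 7/13, 15/26, 23/26, 1]
j=0: u_0=23/420 ∈ [0, 1/13) → index 0
j=1: u_1=83/420 ∈ [1/13, 5/13) → index 1
j=2: u_2=143/420 ∈ [1/13, 5/13) → index 1
j=3: u_3=29/60 ∈ [5/13, 1/2) → index 2
j=4: u_4=263/420 ∈ [15/26, 23/26) → index 5
j=5: u_5=323/420 ∈ [15/26, 23/26) → index 5
j=6: u_6=383/420 ∈ [23/26, 1) → index 6

0 1 1 2 5 5 6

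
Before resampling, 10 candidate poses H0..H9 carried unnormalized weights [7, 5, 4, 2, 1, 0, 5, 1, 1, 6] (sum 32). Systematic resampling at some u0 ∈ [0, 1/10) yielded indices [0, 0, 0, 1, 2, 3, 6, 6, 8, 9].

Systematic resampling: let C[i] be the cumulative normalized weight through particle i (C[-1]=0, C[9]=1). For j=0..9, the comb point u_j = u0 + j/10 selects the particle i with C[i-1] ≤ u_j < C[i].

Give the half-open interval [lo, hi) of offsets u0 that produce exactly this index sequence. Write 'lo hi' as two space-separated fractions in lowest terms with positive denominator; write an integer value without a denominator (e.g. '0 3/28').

C = [7/32, 3/8, 1/2, 9/16, 19/32, 19/32, 3/4, 25/32, 13/16, 1]
j=0 picked index 0: u0 ∈ [0, 7/32)
j=1 picked index 0: u0 ∈ [-1/10, 19/160)
j=2 picked index 0: u0 ∈ [-1/5, 3/160)
j=3 picked index 1: u0 ∈ [-13/160, 3/40)
j=4 picked index 2: u0 ∈ [-1/40, 1/10)
j=5 picked index 3: u0 ∈ [0, 1/16)
j=6 picked index 6: u0 ∈ [-1/160, 3/20)
j=7 picked index 6: u0 ∈ [-17/160, 1/20)
j=8 picked index 8: u0 ∈ [-3/160, 1/80)
j=9 picked index 9: u0 ∈ [-7/80, 1/10)
intersection: [0, 1/80)

0 1/80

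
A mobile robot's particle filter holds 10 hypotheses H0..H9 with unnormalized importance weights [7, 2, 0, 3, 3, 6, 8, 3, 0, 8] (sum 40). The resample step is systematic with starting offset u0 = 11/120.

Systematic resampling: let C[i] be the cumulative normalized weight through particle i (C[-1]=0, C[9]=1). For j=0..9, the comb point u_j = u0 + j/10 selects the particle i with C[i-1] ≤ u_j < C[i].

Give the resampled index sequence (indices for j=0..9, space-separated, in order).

C = [7/40, 9/40, 9/40, 3/10, 3/8, 21/40, 29/40, 4/5, 4/5, 1]
j=0: u_0=11/120 ∈ [0, 7/40) → index 0
j=1: u_1=23/120 ∈ [7/40, 9/40) → index 1
j=2: u_2=7/24 ∈ [9/40, 3/10) → index 3
j=3: u_3=47/120 ∈ [3/8, 21/40) → index 5
j=4: u_4=59/120 ∈ [3/8, 21/40) → index 5
j=5: u_5=71/120 ∈ [21/40, 29/40) → index 6
j=6: u_6=83/120 ∈ [21/40, 29/40) → index 6
j=7: u_7=19/24 ∈ [29/40, 4/5) → index 7
j=8: u_8=107/120 ∈ [4/5, 1) → index 9
j=9: u_9=119/120 ∈ [4/5, 1) → index 9

0 1 3 5 5 6 6 7 9 9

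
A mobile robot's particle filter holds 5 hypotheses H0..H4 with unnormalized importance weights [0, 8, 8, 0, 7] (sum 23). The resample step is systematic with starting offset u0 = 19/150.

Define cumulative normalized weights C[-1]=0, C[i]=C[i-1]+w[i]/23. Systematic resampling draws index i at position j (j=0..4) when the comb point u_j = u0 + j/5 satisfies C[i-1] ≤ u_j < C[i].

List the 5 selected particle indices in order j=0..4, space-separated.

C = [0, 8/23, 16/23, 16/23, 1]
j=0: u_0=19/150 ∈ [0, 8/23) → index 1
j=1: u_1=49/150 ∈ [0, 8/23) → index 1
j=2: u_2=79/150 ∈ [8/23, 16/23) → index 2
j=3: u_3=109/150 ∈ [16/23, 1) → index 4
j=4: u_4=139/150 ∈ [16/23, 1) → index 4

1 1 2 4 4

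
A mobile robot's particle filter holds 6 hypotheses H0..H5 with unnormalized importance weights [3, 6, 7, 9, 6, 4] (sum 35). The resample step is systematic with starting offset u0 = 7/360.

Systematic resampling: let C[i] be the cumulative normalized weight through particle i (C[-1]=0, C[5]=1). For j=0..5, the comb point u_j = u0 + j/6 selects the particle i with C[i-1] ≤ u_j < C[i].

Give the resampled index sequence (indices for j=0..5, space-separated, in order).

C = [3/35, 9/35, 16/35, 5/7, 31/35, 1]
j=0: u_0=7/360 ∈ [0, 3/35) → index 0
j=1: u_1=67/360 ∈ [3/35, 9/35) → index 1
j=2: u_2=127/360 ∈ [9/35, 16/35) → index 2
j=3: u_3=187/360 ∈ [16/35, 5/7) → index 3
j=4: u_4=247/360 ∈ [16/35, 5/7) → index 3
j=5: u_5=307/360 ∈ [5/7, 31/35) → index 4

0 1 2 3 3 4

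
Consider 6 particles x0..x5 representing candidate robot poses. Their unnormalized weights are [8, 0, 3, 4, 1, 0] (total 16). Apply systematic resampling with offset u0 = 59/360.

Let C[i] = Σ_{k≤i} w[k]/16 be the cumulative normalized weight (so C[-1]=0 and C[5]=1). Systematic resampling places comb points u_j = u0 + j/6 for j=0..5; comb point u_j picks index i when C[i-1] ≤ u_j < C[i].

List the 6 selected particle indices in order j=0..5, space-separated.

0 0 0 2 3 4

C = [1/2, 1/2, 11/16, 15/16, 1, 1]
j=0: u_0=59/360 ∈ [0, 1/2) → index 0
j=1: u_1=119/360 ∈ [0, 1/2) → index 0
j=2: u_2=179/360 ∈ [0, 1/2) → index 0
j=3: u_3=239/360 ∈ [1/2, 11/16) → index 2
j=4: u_4=299/360 ∈ [11/16, 15/16) → index 3
j=5: u_5=359/360 ∈ [15/16, 1) → index 4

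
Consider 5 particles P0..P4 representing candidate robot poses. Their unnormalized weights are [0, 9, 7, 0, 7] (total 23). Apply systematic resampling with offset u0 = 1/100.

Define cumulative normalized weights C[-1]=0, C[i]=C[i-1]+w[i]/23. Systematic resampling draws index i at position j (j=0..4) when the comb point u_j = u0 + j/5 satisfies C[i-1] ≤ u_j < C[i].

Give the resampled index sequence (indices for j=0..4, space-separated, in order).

1 1 2 2 4

C = [0, 9/23, 16/23, 16/23, 1]
j=0: u_0=1/100 ∈ [0, 9/23) → index 1
j=1: u_1=21/100 ∈ [0, 9/23) → index 1
j=2: u_2=41/100 ∈ [9/23, 16/23) → index 2
j=3: u_3=61/100 ∈ [9/23, 16/23) → index 2
j=4: u_4=81/100 ∈ [16/23, 1) → index 4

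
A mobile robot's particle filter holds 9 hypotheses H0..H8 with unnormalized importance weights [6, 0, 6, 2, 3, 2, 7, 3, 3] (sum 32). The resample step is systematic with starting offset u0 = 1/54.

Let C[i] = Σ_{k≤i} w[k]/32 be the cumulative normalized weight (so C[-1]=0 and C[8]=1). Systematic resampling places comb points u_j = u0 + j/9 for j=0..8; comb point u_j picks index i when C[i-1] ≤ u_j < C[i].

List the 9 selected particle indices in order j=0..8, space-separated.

0 0 2 2 4 5 6 6 8

C = [3/16, 3/16, 3/8, 7/16, 17/32, 19/32, 13/16, 29/32, 1]
j=0: u_0=1/54 ∈ [0, 3/16) → index 0
j=1: u_1=7/54 ∈ [0, 3/16) → index 0
j=2: u_2=13/54 ∈ [3/16, 3/8) → index 2
j=3: u_3=19/54 ∈ [3/16, 3/8) → index 2
j=4: u_4=25/54 ∈ [7/16, 17/32) → index 4
j=5: u_5=31/54 ∈ [17/32, 19/32) → index 5
j=6: u_6=37/54 ∈ [19/32, 13/16) → index 6
j=7: u_7=43/54 ∈ [19/32, 13/16) → index 6
j=8: u_8=49/54 ∈ [29/32, 1) → index 8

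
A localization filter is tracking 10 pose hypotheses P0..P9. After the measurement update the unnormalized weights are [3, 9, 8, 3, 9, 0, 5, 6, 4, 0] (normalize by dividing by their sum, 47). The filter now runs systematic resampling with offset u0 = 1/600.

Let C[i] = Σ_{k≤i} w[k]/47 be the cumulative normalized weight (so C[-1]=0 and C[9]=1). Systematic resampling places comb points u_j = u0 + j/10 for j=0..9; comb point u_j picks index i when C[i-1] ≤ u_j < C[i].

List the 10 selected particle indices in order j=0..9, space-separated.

C = [3/47, 12/47, 20/47, 23/47, 32/47, 32/47, 37/47, 43/47, 1, 1]
j=0: u_0=1/600 ∈ [0, 3/47) → index 0
j=1: u_1=61/600 ∈ [3/47, 12/47) → index 1
j=2: u_2=121/600 ∈ [3/47, 12/47) → index 1
j=3: u_3=181/600 ∈ [12/47, 20/47) → index 2
j=4: u_4=241/600 ∈ [12/47, 20/47) → index 2
j=5: u_5=301/600 ∈ [23/47, 32/47) → index 4
j=6: u_6=361/600 ∈ [23/47, 32/47) → index 4
j=7: u_7=421/600 ∈ [32/47, 37/47) → index 6
j=8: u_8=481/600 ∈ [37/47, 43/47) → index 7
j=9: u_9=541/600 ∈ [37/47, 43/47) → index 7

0 1 1 2 2 4 4 6 7 7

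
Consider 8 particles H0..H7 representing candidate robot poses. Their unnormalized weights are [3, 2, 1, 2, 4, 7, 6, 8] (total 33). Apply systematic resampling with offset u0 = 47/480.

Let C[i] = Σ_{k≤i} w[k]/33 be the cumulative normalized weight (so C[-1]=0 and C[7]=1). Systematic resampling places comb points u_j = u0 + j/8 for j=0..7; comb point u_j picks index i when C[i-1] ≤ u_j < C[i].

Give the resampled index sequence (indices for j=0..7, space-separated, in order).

C = [1/11, 5/33, 2/11, 8/33, 4/11, 19/33, 25/33, 1]
j=0: u_0=47/480 ∈ [1/11, 5/33) → index 1
j=1: u_1=107/480 ∈ [2/11, 8/33) → index 3
j=2: u_2=167/480 ∈ [8/33, 4/11) → index 4
j=3: u_3=227/480 ∈ [4/11, 19/33) → index 5
j=4: u_4=287/480 ∈ [19/33, 25/33) → index 6
j=5: u_5=347/480 ∈ [19/33, 25/33) → index 6
j=6: u_6=407/480 ∈ [25/33, 1) → index 7
j=7: u_7=467/480 ∈ [25/33, 1) → index 7

1 3 4 5 6 6 7 7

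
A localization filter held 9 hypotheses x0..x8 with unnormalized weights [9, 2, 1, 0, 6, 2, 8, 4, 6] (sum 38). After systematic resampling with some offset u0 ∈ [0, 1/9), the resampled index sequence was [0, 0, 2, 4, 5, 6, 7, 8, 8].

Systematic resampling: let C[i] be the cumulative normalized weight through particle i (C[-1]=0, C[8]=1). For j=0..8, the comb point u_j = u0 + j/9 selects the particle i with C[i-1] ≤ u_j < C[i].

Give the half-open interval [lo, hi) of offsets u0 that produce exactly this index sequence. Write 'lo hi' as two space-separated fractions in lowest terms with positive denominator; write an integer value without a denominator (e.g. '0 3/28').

4/57 14/171

C = [9/38, 11/38, 6/19, 6/19, 9/19, 10/19, 14/19, 16/19, 1]
j=0 picked index 0: u0 ∈ [0, 9/38)
j=1 picked index 0: u0 ∈ [-1/9, 43/342)
j=2 picked index 2: u0 ∈ [23/342, 16/171)
j=3 picked index 4: u0 ∈ [-1/57, 8/57)
j=4 picked index 5: u0 ∈ [5/171, 14/171)
j=5 picked index 6: u0 ∈ [-5/171, 31/171)
j=6 picked index 7: u0 ∈ [4/57, 10/57)
j=7 picked index 8: u0 ∈ [11/171, 2/9)
j=8 picked index 8: u0 ∈ [-8/171, 1/9)
intersection: [4/57, 14/171)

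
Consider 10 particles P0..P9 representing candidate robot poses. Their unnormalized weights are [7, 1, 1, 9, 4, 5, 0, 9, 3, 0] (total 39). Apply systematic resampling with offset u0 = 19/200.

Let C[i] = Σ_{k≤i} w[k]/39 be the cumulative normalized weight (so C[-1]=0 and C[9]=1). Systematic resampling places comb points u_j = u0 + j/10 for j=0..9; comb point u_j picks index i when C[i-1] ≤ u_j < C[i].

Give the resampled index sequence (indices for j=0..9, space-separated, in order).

0 1 3 3 4 5 7 7 7 8

C = [7/39, 8/39, 3/13, 6/13, 22/39, 9/13, 9/13, 12/13, 1, 1]
j=0: u_0=19/200 ∈ [0, 7/39) → index 0
j=1: u_1=39/200 ∈ [7/39, 8/39) → index 1
j=2: u_2=59/200 ∈ [3/13, 6/13) → index 3
j=3: u_3=79/200 ∈ [3/13, 6/13) → index 3
j=4: u_4=99/200 ∈ [6/13, 22/39) → index 4
j=5: u_5=119/200 ∈ [22/39, 9/13) → index 5
j=6: u_6=139/200 ∈ [9/13, 12/13) → index 7
j=7: u_7=159/200 ∈ [9/13, 12/13) → index 7
j=8: u_8=179/200 ∈ [9/13, 12/13) → index 7
j=9: u_9=199/200 ∈ [12/13, 1) → index 8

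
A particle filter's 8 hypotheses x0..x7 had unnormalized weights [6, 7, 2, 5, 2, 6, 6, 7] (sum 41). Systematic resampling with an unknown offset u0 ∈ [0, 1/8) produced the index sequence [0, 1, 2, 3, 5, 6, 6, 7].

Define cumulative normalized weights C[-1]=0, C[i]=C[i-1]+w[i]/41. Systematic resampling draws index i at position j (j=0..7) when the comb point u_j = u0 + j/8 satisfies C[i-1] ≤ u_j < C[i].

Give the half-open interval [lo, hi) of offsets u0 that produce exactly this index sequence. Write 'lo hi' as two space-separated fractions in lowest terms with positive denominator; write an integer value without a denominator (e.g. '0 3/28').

11/164 13/164

C = [6/41, 13/41, 15/41, 20/41, 22/41, 28/41, 34/41, 1]
j=0 picked index 0: u0 ∈ [0, 6/41)
j=1 picked index 1: u0 ∈ [7/328, 63/328)
j=2 picked index 2: u0 ∈ [11/164, 19/164)
j=3 picked index 3: u0 ∈ [-3/328, 37/328)
j=4 picked index 5: u0 ∈ [3/82, 15/82)
j=5 picked index 6: u0 ∈ [19/328, 67/328)
j=6 picked index 6: u0 ∈ [-11/164, 13/164)
j=7 picked index 7: u0 ∈ [-15/328, 1/8)
intersection: [11/164, 13/164)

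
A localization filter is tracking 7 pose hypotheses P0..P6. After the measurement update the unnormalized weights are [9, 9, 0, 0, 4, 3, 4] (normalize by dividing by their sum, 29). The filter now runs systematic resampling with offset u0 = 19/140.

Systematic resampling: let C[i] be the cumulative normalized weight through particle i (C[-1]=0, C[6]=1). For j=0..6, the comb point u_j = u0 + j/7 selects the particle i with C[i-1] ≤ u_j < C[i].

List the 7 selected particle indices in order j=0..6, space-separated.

C = [9/29, 18/29, 18/29, 18/29, 22/29, 25/29, 1]
j=0: u_0=19/140 ∈ [0, 9/29) → index 0
j=1: u_1=39/140 ∈ [0, 9/29) → index 0
j=2: u_2=59/140 ∈ [9/29, 18/29) → index 1
j=3: u_3=79/140 ∈ [9/29, 18/29) → index 1
j=4: u_4=99/140 ∈ [18/29, 22/29) → index 4
j=5: u_5=17/20 ∈ [22/29, 25/29) → index 5
j=6: u_6=139/140 ∈ [25/29, 1) → index 6

0 0 1 1 4 5 6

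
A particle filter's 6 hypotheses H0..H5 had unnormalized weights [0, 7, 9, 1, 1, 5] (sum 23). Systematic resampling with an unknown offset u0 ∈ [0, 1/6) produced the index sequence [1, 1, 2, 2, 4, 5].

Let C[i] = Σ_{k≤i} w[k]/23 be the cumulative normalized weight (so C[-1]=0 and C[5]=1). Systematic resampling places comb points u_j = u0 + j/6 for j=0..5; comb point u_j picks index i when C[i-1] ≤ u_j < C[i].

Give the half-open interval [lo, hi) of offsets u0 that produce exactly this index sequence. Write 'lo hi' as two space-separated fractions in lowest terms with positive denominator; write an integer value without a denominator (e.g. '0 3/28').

5/69 8/69

C = [0, 7/23, 16/23, 17/23, 18/23, 1]
j=0 picked index 1: u0 ∈ [0, 7/23)
j=1 picked index 1: u0 ∈ [-1/6, 19/138)
j=2 picked index 2: u0 ∈ [-2/69, 25/69)
j=3 picked index 2: u0 ∈ [-9/46, 9/46)
j=4 picked index 4: u0 ∈ [5/69, 8/69)
j=5 picked index 5: u0 ∈ [-7/138, 1/6)
intersection: [5/69, 8/69)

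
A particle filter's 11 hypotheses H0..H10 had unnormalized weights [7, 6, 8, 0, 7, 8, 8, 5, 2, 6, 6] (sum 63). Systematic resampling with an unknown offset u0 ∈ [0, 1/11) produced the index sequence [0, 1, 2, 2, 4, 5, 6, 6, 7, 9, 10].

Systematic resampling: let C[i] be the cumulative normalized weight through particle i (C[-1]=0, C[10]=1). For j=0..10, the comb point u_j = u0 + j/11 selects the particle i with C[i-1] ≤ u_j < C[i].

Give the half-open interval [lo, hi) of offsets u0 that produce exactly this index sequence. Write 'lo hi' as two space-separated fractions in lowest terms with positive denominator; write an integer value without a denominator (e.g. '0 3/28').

C = [1/9, 13/63, 1/3, 1/3, 4/9, 4/7, 44/63, 7/9, 17/21, 19/21, 1]
j=0 picked index 0: u0 ∈ [0, 1/9)
j=1 picked index 1: u0 ∈ [2/99, 80/693)
j=2 picked index 2: u0 ∈ [17/693, 5/33)
j=3 picked index 2: u0 ∈ [-46/693, 2/33)
j=4 picked index 4: u0 ∈ [-1/33, 8/99)
j=5 picked index 5: u0 ∈ [-1/99, 9/77)
j=6 picked index 6: u0 ∈ [2/77, 106/693)
j=7 picked index 6: u0 ∈ [-5/77, 43/693)
j=8 picked index 7: u0 ∈ [-20/693, 5/99)
j=9 picked index 9: u0 ∈ [-2/231, 20/231)
j=10 picked index 10: u0 ∈ [-1/231, 1/11)
intersection: [2/77, 5/99)

2/77 5/99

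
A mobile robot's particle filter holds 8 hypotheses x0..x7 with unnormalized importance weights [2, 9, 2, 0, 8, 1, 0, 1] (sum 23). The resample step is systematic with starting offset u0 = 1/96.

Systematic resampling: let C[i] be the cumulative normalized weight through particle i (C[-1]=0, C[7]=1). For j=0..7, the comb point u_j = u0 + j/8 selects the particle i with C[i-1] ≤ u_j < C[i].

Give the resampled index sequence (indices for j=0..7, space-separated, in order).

C = [2/23, 11/23, 13/23, 13/23, 21/23, 22/23, 22/23, 1]
j=0: u_0=1/96 ∈ [0, 2/23) → index 0
j=1: u_1=13/96 ∈ [2/23, 11/23) → index 1
j=2: u_2=25/96 ∈ [2/23, 11/23) → index 1
j=3: u_3=37/96 ∈ [2/23, 11/23) → index 1
j=4: u_4=49/96 ∈ [11/23, 13/23) → index 2
j=5: u_5=61/96 ∈ [13/23, 21/23) → index 4
j=6: u_6=73/96 ∈ [13/23, 21/23) → index 4
j=7: u_7=85/96 ∈ [13/23, 21/23) → index 4

0 1 1 1 2 4 4 4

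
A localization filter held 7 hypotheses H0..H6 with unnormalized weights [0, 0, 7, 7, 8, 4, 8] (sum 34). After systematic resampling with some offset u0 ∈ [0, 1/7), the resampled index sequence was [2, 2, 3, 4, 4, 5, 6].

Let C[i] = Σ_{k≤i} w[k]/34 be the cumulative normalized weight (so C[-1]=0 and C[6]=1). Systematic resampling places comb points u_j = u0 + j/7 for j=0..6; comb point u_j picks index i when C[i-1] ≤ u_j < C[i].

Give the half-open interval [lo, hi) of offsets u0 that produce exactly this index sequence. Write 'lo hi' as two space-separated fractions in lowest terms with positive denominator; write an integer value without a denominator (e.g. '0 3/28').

0 6/119

C = [0, 0, 7/34, 7/17, 11/17, 13/17, 1]
j=0 picked index 2: u0 ∈ [0, 7/34)
j=1 picked index 2: u0 ∈ [-1/7, 15/238)
j=2 picked index 3: u0 ∈ [-19/238, 15/119)
j=3 picked index 4: u0 ∈ [-2/119, 26/119)
j=4 picked index 4: u0 ∈ [-19/119, 9/119)
j=5 picked index 5: u0 ∈ [-8/119, 6/119)
j=6 picked index 6: u0 ∈ [-11/119, 1/7)
intersection: [0, 6/119)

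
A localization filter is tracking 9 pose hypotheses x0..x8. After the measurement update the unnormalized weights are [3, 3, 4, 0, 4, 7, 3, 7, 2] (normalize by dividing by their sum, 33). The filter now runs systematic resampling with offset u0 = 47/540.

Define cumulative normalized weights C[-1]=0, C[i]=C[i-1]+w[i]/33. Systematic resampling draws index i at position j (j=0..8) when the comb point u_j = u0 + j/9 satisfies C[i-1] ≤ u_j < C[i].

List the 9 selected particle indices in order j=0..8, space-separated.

C = [1/11, 2/11, 10/33, 10/33, 14/33, 7/11, 8/11, 31/33, 1]
j=0: u_0=47/540 ∈ [0, 1/11) → index 0
j=1: u_1=107/540 ∈ [2/11, 10/33) → index 2
j=2: u_2=167/540 ∈ [10/33, 14/33) → index 4
j=3: u_3=227/540 ∈ [10/33, 14/33) → index 4
j=4: u_4=287/540 ∈ [14/33, 7/11) → index 5
j=5: u_5=347/540 ∈ [7/11, 8/11) → index 6
j=6: u_6=407/540 ∈ [8/11, 31/33) → index 7
j=7: u_7=467/540 ∈ [8/11, 31/33) → index 7
j=8: u_8=527/540 ∈ [31/33, 1) → index 8

0 2 4 4 5 6 7 7 8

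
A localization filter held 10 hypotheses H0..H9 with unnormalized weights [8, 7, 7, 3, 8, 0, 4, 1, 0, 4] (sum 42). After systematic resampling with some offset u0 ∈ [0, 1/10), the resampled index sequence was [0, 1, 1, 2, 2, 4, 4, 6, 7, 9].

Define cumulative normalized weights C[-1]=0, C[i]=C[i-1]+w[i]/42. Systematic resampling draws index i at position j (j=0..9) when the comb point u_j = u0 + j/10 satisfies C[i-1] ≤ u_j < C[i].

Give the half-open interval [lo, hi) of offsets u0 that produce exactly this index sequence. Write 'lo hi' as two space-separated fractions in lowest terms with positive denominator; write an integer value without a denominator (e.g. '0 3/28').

2/21 1/10

C = [4/21, 5/14, 11/21, 25/42, 11/14, 11/14, 37/42, 19/21, 19/21, 1]
j=0 picked index 0: u0 ∈ [0, 4/21)
j=1 picked index 1: u0 ∈ [19/210, 9/35)
j=2 picked index 1: u0 ∈ [-1/105, 11/70)
j=3 picked index 2: u0 ∈ [2/35, 47/210)
j=4 picked index 2: u0 ∈ [-3/70, 13/105)
j=5 picked index 4: u0 ∈ [2/21, 2/7)
j=6 picked index 4: u0 ∈ [-1/210, 13/70)
j=7 picked index 6: u0 ∈ [3/35, 19/105)
j=8 picked index 7: u0 ∈ [17/210, 11/105)
j=9 picked index 9: u0 ∈ [1/210, 1/10)
intersection: [2/21, 1/10)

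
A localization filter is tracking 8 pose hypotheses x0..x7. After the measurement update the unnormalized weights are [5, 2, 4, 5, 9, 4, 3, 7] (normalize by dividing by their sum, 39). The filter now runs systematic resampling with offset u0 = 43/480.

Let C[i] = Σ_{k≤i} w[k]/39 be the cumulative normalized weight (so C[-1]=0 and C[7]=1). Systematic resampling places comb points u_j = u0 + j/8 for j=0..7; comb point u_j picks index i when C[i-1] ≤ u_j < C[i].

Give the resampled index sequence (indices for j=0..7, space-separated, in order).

0 2 3 4 4 5 7 7

C = [5/39, 7/39, 11/39, 16/39, 25/39, 29/39, 32/39, 1]
j=0: u_0=43/480 ∈ [0, 5/39) → index 0
j=1: u_1=103/480 ∈ [7/39, 11/39) → index 2
j=2: u_2=163/480 ∈ [11/39, 16/39) → index 3
j=3: u_3=223/480 ∈ [16/39, 25/39) → index 4
j=4: u_4=283/480 ∈ [16/39, 25/39) → index 4
j=5: u_5=343/480 ∈ [25/39, 29/39) → index 5
j=6: u_6=403/480 ∈ [32/39, 1) → index 7
j=7: u_7=463/480 ∈ [32/39, 1) → index 7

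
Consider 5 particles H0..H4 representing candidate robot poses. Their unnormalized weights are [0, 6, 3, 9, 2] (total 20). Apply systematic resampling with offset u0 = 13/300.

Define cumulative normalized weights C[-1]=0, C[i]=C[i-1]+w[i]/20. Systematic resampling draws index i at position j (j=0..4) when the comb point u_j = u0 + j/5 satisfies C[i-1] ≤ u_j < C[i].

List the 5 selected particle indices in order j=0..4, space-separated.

C = [0, 3/10, 9/20, 9/10, 1]
j=0: u_0=13/300 ∈ [0, 3/10) → index 1
j=1: u_1=73/300 ∈ [0, 3/10) → index 1
j=2: u_2=133/300 ∈ [3/10, 9/20) → index 2
j=3: u_3=193/300 ∈ [9/20, 9/10) → index 3
j=4: u_4=253/300 ∈ [9/20, 9/10) → index 3

1 1 2 3 3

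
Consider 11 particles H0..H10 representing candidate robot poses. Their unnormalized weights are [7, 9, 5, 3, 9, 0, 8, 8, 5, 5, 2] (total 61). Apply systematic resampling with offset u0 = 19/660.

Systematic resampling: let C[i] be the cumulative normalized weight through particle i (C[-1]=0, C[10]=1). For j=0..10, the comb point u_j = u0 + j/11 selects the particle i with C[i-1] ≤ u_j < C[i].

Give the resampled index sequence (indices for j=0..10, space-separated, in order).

C = [7/61, 16/61, 21/61, 24/61, 33/61, 33/61, 41/61, 49/61, 54/61, 59/61, 1]
j=0: u_0=19/660 ∈ [0, 7/61) → index 0
j=1: u_1=79/660 ∈ [7/61, 16/61) → index 1
j=2: u_2=139/660 ∈ [7/61, 16/61) → index 1
j=3: u_3=199/660 ∈ [16/61, 21/61) → index 2
j=4: u_4=259/660 ∈ [21/61, 24/61) → index 3
j=5: u_5=29/60 ∈ [24/61, 33/61) → index 4
j=6: u_6=379/660 ∈ [33/61, 41/61) → index 6
j=7: u_7=439/660 ∈ [33/61, 41/61) → index 6
j=8: u_8=499/660 ∈ [41/61, 49/61) → index 7
j=9: u_9=559/660 ∈ [49/61, 54/61) → index 8
j=10: u_10=619/660 ∈ [54/61, 59/61) → index 9

0 1 1 2 3 4 6 6 7 8 9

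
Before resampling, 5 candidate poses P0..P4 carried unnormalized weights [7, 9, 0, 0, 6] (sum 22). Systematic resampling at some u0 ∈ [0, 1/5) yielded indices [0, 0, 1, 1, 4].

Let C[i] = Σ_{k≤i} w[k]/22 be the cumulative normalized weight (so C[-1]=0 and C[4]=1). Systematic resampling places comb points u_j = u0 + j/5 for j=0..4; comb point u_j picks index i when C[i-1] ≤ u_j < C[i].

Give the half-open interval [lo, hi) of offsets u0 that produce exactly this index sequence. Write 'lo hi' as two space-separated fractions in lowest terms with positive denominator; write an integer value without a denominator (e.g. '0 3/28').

C = [7/22, 8/11, 8/11, 8/11, 1]
j=0 picked index 0: u0 ∈ [0, 7/22)
j=1 picked index 0: u0 ∈ [-1/5, 13/110)
j=2 picked index 1: u0 ∈ [-9/110, 18/55)
j=3 picked index 1: u0 ∈ [-31/110, 7/55)
j=4 picked index 4: u0 ∈ [-4/55, 1/5)
intersection: [0, 13/110)

0 13/110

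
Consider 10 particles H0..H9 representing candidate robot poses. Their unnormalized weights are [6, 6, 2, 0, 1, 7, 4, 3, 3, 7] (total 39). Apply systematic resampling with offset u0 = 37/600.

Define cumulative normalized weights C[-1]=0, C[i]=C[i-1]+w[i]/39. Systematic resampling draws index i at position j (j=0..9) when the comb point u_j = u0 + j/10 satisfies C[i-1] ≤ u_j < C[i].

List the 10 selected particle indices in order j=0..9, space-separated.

C = [2/13, 4/13, 14/39, 14/39, 5/13, 22/39, 2/3, 29/39, 32/39, 1]
j=0: u_0=37/600 ∈ [0, 2/13) → index 0
j=1: u_1=97/600 ∈ [2/13, 4/13) → index 1
j=2: u_2=157/600 ∈ [2/13, 4/13) → index 1
j=3: u_3=217/600 ∈ [14/39, 5/13) → index 4
j=4: u_4=277/600 ∈ [5/13, 22/39) → index 5
j=5: u_5=337/600 ∈ [5/13, 22/39) → index 5
j=6: u_6=397/600 ∈ [22/39, 2/3) → index 6
j=7: u_7=457/600 ∈ [29/39, 32/39) → index 8
j=8: u_8=517/600 ∈ [32/39, 1) → index 9
j=9: u_9=577/600 ∈ [32/39, 1) → index 9

0 1 1 4 5 5 6 8 9 9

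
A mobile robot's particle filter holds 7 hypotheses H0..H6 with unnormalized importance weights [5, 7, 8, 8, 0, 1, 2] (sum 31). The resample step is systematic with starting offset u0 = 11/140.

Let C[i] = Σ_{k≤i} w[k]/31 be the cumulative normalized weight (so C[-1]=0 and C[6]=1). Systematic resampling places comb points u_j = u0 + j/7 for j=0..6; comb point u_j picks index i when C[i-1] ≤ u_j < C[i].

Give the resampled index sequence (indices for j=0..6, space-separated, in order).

0 1 1 2 3 3 6

C = [5/31, 12/31, 20/31, 28/31, 28/31, 29/31, 1]
j=0: u_0=11/140 ∈ [0, 5/31) → index 0
j=1: u_1=31/140 ∈ [5/31, 12/31) → index 1
j=2: u_2=51/140 ∈ [5/31, 12/31) → index 1
j=3: u_3=71/140 ∈ [12/31, 20/31) → index 2
j=4: u_4=13/20 ∈ [20/31, 28/31) → index 3
j=5: u_5=111/140 ∈ [20/31, 28/31) → index 3
j=6: u_6=131/140 ∈ [29/31, 1) → index 6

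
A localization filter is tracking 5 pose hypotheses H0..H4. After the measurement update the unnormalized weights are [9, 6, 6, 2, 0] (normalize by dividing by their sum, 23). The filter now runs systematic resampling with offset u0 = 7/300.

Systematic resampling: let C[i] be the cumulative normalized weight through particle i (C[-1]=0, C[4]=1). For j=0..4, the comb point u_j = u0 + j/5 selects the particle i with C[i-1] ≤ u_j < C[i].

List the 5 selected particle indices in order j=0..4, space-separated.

0 0 1 1 2

C = [9/23, 15/23, 21/23, 1, 1]
j=0: u_0=7/300 ∈ [0, 9/23) → index 0
j=1: u_1=67/300 ∈ [0, 9/23) → index 0
j=2: u_2=127/300 ∈ [9/23, 15/23) → index 1
j=3: u_3=187/300 ∈ [9/23, 15/23) → index 1
j=4: u_4=247/300 ∈ [15/23, 21/23) → index 2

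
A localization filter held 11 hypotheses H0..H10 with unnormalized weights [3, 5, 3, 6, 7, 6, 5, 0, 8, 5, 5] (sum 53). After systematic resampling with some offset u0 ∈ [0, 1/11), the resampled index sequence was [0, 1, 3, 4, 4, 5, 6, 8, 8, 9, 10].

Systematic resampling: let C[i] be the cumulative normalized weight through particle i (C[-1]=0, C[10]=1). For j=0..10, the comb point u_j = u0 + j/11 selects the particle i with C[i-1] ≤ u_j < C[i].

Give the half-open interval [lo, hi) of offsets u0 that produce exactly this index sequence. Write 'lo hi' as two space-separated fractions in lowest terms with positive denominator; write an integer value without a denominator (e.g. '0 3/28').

C = [3/53, 8/53, 11/53, 17/53, 24/53, 30/53, 35/53, 35/53, 43/53, 48/53, 1]
j=0 picked index 0: u0 ∈ [0, 3/53)
j=1 picked index 1: u0 ∈ [-20/583, 35/583)
j=2 picked index 3: u0 ∈ [15/583, 81/583)
j=3 picked index 4: u0 ∈ [28/583, 105/583)
j=4 picked index 4: u0 ∈ [-25/583, 52/583)
j=5 picked index 5: u0 ∈ [-1/583, 65/583)
j=6 picked index 6: u0 ∈ [12/583, 67/583)
j=7 picked index 8: u0 ∈ [14/583, 102/583)
j=8 picked index 8: u0 ∈ [-39/583, 49/583)
j=9 picked index 9: u0 ∈ [-4/583, 51/583)
j=10 picked index 10: u0 ∈ [-2/583, 1/11)
intersection: [28/583, 3/53)

28/583 3/53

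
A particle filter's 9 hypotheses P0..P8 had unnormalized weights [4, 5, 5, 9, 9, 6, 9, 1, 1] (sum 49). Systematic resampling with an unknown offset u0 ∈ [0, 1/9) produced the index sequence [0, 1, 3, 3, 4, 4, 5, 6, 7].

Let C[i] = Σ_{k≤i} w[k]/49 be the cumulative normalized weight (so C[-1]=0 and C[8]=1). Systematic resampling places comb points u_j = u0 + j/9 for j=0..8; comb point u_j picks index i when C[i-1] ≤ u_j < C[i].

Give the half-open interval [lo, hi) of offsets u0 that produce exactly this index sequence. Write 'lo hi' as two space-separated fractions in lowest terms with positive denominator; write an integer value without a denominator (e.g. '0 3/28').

31/441 32/441

C = [4/49, 9/49, 2/7, 23/49, 32/49, 38/49, 47/49, 48/49, 1]
j=0 picked index 0: u0 ∈ [0, 4/49)
j=1 picked index 1: u0 ∈ [-13/441, 32/441)
j=2 picked index 3: u0 ∈ [4/63, 109/441)
j=3 picked index 3: u0 ∈ [-1/21, 20/147)
j=4 picked index 4: u0 ∈ [11/441, 92/441)
j=5 picked index 4: u0 ∈ [-38/441, 43/441)
j=6 picked index 5: u0 ∈ [-2/147, 16/147)
j=7 picked index 6: u0 ∈ [-1/441, 80/441)
j=8 picked index 7: u0 ∈ [31/441, 40/441)
intersection: [31/441, 32/441)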